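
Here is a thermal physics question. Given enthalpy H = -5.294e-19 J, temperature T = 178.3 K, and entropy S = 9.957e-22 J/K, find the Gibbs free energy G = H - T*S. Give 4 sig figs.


Step 1: T*S = 178.3 * 9.957e-22 = 1.775e-19 J
Step 2: G = H - T*S = -5.294e-19 - 1.775e-19
Step 3: G = -7.069e-19 J

-7.069e-19


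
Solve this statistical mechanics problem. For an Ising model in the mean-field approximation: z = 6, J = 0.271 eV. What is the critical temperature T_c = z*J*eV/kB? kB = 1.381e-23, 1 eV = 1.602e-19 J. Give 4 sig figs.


Step 1: z*J = 6*0.271 = 1.626 eV
Step 2: Convert to Joules: 1.626*1.602e-19 = 2.605e-19 J
Step 3: T_c = 2.605e-19 / 1.381e-23 = 1.886e+04 K

1.886e+04


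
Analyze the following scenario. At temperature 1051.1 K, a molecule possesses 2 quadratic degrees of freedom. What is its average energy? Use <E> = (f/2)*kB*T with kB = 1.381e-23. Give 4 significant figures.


Step 1: f/2 = 2/2 = 1
Step 2: kB*T = 1.381e-23 * 1051.1 = 1.452e-20
Step 3: <E> = 1 * 1.452e-20 = 1.452e-20 J

1.452e-20


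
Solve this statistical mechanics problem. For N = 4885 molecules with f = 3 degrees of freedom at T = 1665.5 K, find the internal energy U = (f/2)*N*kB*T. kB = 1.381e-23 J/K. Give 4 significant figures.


Step 1: f/2 = 3/2 = 1.5
Step 2: N*kB*T = 4885*1.381e-23*1665.5 = 1.124e-16
Step 3: U = 1.5 * 1.124e-16 = 1.685e-16 J

1.685e-16


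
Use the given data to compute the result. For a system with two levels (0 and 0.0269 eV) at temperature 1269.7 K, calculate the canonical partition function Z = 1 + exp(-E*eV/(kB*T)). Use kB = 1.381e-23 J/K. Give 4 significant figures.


Step 1: Compute beta*E = E*eV/(kB*T) = 0.0269*1.602e-19/(1.381e-23*1269.7) = 0.2458
Step 2: exp(-beta*E) = exp(-0.2458) = 0.7821
Step 3: Z = 1 + 0.7821 = 1.782

1.782


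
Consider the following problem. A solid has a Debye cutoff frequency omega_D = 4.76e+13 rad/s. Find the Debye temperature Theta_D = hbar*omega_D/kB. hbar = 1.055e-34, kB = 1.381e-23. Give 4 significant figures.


Step 1: hbar*omega_D = 1.055e-34 * 4.76e+13 = 5.022e-21 J
Step 2: Theta_D = 5.022e-21 / 1.381e-23
Step 3: Theta_D = 363.6 K

363.6


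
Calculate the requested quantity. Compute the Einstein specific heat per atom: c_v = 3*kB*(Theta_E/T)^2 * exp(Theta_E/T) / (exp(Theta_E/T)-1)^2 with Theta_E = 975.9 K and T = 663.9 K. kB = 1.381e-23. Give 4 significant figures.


Step 1: x = Theta_E/T = 975.9/663.9 = 1.47
Step 2: x^2 = 2.161
Step 3: exp(x) = 4.349
Step 4: c_v = 3*1.381e-23*2.161*4.349/(4.349-1)^2 = 3.471e-23

3.471e-23


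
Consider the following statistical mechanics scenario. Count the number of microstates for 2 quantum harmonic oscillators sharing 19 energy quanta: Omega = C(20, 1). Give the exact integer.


Step 1: Use binomial coefficient C(20, 1)
Step 2: Numerator = 20! / 19!
Step 3: Denominator = 1!
Step 4: Omega = 20

20


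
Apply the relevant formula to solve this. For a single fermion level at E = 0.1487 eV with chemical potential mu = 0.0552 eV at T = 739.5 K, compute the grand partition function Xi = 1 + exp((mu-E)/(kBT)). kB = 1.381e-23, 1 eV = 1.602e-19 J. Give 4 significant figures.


Step 1: (mu - E) = 0.0552 - 0.1487 = -0.0935 eV
Step 2: x = (mu-E)*eV/(kB*T) = -0.0935*1.602e-19/(1.381e-23*739.5) = -1.467
Step 3: exp(x) = 0.2307
Step 4: Xi = 1 + 0.2307 = 1.231

1.231


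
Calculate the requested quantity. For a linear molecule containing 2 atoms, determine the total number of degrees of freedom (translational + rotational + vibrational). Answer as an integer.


Step 1: Translational DOF = 3
Step 2: Rotational DOF (linear) = 2
Step 3: Vibrational DOF = 3*2 - 5 = 1
Step 4: Total = 3 + 2 + 1 = 6

6


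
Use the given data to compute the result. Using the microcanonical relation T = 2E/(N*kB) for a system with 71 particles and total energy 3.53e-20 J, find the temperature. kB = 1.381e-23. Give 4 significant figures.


Step 1: Numerator = 2*E = 2*3.53e-20 = 7.06e-20 J
Step 2: Denominator = N*kB = 71*1.381e-23 = 9.805e-22
Step 3: T = 7.06e-20 / 9.805e-22 = 72 K

72


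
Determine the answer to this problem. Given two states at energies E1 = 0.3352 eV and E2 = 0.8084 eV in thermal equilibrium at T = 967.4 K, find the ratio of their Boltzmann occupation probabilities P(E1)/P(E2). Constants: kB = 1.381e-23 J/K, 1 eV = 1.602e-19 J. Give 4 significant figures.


Step 1: Compute energy difference dE = E1 - E2 = 0.3352 - 0.8084 = -0.4732 eV
Step 2: Convert to Joules: dE_J = -0.4732 * 1.602e-19 = -7.581e-20 J
Step 3: Compute exponent = -dE_J / (kB * T) = -(-7.581e-20) / (1.381e-23 * 967.4) = 5.674
Step 4: P(E1)/P(E2) = exp(5.674) = 291.3

291.3


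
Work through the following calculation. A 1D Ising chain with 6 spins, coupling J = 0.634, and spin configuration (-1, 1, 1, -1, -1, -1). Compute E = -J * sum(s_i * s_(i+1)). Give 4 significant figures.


Step 1: Nearest-neighbor products: -1, 1, -1, 1, 1
Step 2: Sum of products = 1
Step 3: E = -0.634 * 1 = -0.634

-0.634


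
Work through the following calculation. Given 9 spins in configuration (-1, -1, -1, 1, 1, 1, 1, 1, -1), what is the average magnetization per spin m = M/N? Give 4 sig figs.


Step 1: Count up spins (+1): 5, down spins (-1): 4
Step 2: Total magnetization M = 5 - 4 = 1
Step 3: m = M/N = 1/9 = 0.1111

0.1111


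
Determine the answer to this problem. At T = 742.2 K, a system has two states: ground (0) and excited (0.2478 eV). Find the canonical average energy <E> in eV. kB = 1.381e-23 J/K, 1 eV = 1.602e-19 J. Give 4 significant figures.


Step 1: beta*E = 0.2478*1.602e-19/(1.381e-23*742.2) = 3.873
Step 2: exp(-beta*E) = 0.0208
Step 3: <E> = 0.2478*0.0208/(1+0.0208) = 0.005048 eV

0.005048


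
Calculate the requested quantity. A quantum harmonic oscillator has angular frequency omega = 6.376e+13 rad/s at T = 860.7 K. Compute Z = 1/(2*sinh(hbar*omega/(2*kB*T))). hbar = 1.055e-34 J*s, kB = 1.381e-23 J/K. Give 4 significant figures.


Step 1: Compute x = hbar*omega/(kB*T) = 1.055e-34*6.376e+13/(1.381e-23*860.7) = 0.5659
Step 2: x/2 = 0.283
Step 3: sinh(x/2) = 0.2868
Step 4: Z = 1/(2*0.2868) = 1.744

1.744


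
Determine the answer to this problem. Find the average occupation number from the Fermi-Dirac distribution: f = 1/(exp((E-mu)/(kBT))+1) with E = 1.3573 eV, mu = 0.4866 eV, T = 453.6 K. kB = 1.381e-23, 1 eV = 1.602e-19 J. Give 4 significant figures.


Step 1: (E - mu) = 1.3573 - 0.4866 = 0.8707 eV
Step 2: Convert: (E-mu)*eV = 1.395e-19 J
Step 3: x = (E-mu)*eV/(kB*T) = 22.27
Step 4: f = 1/(exp(22.27)+1) = 2.136e-10

2.136e-10


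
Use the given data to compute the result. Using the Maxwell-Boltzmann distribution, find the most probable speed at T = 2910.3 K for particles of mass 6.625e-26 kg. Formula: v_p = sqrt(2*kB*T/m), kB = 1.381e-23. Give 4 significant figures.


Step 1: Numerator = 2*kB*T = 2*1.381e-23*2910.3 = 8.038e-20
Step 2: Ratio = 8.038e-20 / 6.625e-26 = 1.213e+06
Step 3: v_p = sqrt(1.213e+06) = 1102 m/s

1102


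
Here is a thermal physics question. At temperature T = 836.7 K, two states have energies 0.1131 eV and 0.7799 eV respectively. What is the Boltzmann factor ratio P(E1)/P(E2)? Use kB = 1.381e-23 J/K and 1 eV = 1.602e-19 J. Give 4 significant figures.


Step 1: Compute energy difference dE = E1 - E2 = 0.1131 - 0.7799 = -0.6668 eV
Step 2: Convert to Joules: dE_J = -0.6668 * 1.602e-19 = -1.068e-19 J
Step 3: Compute exponent = -dE_J / (kB * T) = -(-1.068e-19) / (1.381e-23 * 836.7) = 9.245
Step 4: P(E1)/P(E2) = exp(9.245) = 1.035e+04

1.035e+04


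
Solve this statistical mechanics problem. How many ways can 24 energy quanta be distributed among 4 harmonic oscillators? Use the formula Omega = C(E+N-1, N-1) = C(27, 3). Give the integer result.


Step 1: Use binomial coefficient C(27, 3)
Step 2: Numerator = 27! / 24!
Step 3: Denominator = 3!
Step 4: Omega = 2925

2925


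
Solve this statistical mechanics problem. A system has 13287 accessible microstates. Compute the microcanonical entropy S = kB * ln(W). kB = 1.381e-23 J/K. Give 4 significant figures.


Step 1: ln(W) = ln(13287) = 9.495
Step 2: S = kB * ln(W) = 1.381e-23 * 9.495
Step 3: S = 1.311e-22 J/K

1.311e-22


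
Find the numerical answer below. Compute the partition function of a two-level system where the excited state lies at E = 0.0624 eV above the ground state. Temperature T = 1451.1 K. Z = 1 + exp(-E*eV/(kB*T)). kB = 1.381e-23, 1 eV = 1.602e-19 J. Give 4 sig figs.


Step 1: Compute beta*E = E*eV/(kB*T) = 0.0624*1.602e-19/(1.381e-23*1451.1) = 0.4988
Step 2: exp(-beta*E) = exp(-0.4988) = 0.6072
Step 3: Z = 1 + 0.6072 = 1.607

1.607


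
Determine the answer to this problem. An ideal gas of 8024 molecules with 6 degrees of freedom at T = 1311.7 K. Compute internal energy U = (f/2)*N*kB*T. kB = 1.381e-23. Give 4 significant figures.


Step 1: f/2 = 6/2 = 3.0
Step 2: N*kB*T = 8024*1.381e-23*1311.7 = 1.454e-16
Step 3: U = 3.0 * 1.454e-16 = 4.361e-16 J

4.361e-16


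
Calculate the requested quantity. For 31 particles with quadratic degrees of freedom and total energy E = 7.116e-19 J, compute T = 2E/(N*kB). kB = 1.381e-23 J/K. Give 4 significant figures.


Step 1: Numerator = 2*E = 2*7.116e-19 = 1.423e-18 J
Step 2: Denominator = N*kB = 31*1.381e-23 = 4.281e-22
Step 3: T = 1.423e-18 / 4.281e-22 = 3324 K

3324


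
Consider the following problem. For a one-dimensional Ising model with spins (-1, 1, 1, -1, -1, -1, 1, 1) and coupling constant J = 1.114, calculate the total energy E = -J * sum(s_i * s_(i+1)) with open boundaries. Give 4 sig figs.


Step 1: Nearest-neighbor products: -1, 1, -1, 1, 1, -1, 1
Step 2: Sum of products = 1
Step 3: E = -1.114 * 1 = -1.114

-1.114


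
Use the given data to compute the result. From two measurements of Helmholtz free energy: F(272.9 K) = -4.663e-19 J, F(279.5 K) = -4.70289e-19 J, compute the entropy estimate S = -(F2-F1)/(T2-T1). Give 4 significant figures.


Step 1: dF = F2 - F1 = -4.70289e-19 - (-4.663e-19) = -3.989e-21 J
Step 2: dT = T2 - T1 = 279.5 - 272.9 = 6.6 K
Step 3: S = -dF/dT = -(-3.989e-21)/6.6 = 6.044e-22 J/K

6.044e-22


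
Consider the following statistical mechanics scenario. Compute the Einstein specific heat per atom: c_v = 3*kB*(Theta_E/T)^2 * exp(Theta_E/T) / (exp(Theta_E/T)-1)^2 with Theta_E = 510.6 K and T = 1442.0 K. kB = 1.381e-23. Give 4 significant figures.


Step 1: x = Theta_E/T = 510.6/1442.0 = 0.3541
Step 2: x^2 = 0.1254
Step 3: exp(x) = 1.425
Step 4: c_v = 3*1.381e-23*0.1254*1.425/(1.425-1)^2 = 4.1e-23

4.1e-23


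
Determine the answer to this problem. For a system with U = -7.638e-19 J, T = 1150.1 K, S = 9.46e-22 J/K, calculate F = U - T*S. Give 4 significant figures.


Step 1: T*S = 1150.1 * 9.46e-22 = 1.088e-18 J
Step 2: F = U - T*S = -7.638e-19 - 1.088e-18
Step 3: F = -1.852e-18 J

-1.852e-18


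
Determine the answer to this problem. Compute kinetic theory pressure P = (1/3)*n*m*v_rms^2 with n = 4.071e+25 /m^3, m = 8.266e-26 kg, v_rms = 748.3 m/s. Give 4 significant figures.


Step 1: v_rms^2 = 748.3^2 = 5.6e+05
Step 2: n*m = 4.071e+25*8.266e-26 = 3.365
Step 3: P = (1/3)*3.365*5.6e+05 = 6.281e+05 Pa

6.281e+05


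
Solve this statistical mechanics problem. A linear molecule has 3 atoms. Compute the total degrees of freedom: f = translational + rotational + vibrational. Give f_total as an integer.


Step 1: Translational DOF = 3
Step 2: Rotational DOF (linear) = 2
Step 3: Vibrational DOF = 3*3 - 5 = 4
Step 4: Total = 3 + 2 + 4 = 9

9


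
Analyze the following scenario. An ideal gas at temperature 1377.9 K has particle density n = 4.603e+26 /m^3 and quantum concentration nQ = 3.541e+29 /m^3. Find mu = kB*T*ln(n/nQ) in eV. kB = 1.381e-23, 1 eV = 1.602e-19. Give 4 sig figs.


Step 1: n/nQ = 4.603e+26/3.541e+29 = 0.0013
Step 2: ln(n/nQ) = -6.645
Step 3: mu = kB*T*ln(n/nQ) = 1.903e-20*-6.645 = -1.265e-19 J
Step 4: Convert to eV: -1.265e-19/1.602e-19 = -0.7894 eV

-0.7894


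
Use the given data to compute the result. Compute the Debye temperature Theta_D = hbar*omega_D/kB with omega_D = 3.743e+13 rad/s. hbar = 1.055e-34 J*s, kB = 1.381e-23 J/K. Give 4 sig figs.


Step 1: hbar*omega_D = 1.055e-34 * 3.743e+13 = 3.949e-21 J
Step 2: Theta_D = 3.949e-21 / 1.381e-23
Step 3: Theta_D = 285.9 K

285.9


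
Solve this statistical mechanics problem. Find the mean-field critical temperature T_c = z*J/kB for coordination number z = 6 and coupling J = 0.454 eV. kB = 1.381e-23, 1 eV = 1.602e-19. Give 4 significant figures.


Step 1: z*J = 6*0.454 = 2.724 eV
Step 2: Convert to Joules: 2.724*1.602e-19 = 4.364e-19 J
Step 3: T_c = 4.364e-19 / 1.381e-23 = 3.16e+04 K

3.16e+04


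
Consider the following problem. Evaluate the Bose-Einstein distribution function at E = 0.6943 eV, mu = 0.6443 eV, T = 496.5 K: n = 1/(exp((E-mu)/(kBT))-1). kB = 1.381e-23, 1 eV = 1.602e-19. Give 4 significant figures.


Step 1: (E - mu) = 0.05 eV
Step 2: x = (E-mu)*eV/(kB*T) = 0.05*1.602e-19/(1.381e-23*496.5) = 1.168
Step 3: exp(x) = 3.216
Step 4: n = 1/(exp(x)-1) = 0.4512

0.4512


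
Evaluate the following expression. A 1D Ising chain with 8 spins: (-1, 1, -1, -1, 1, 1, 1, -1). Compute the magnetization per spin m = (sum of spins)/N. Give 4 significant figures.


Step 1: Count up spins (+1): 4, down spins (-1): 4
Step 2: Total magnetization M = 4 - 4 = 0
Step 3: m = M/N = 0/8 = 0

0


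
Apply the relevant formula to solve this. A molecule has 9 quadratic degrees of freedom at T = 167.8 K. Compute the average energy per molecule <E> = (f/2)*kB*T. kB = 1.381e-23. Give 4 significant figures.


Step 1: f/2 = 9/2 = 4.5
Step 2: kB*T = 1.381e-23 * 167.8 = 2.317e-21
Step 3: <E> = 4.5 * 2.317e-21 = 1.043e-20 J

1.043e-20


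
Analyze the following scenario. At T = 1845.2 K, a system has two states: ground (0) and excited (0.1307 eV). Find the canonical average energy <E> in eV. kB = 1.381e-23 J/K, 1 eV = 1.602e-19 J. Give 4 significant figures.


Step 1: beta*E = 0.1307*1.602e-19/(1.381e-23*1845.2) = 0.8217
Step 2: exp(-beta*E) = 0.4397
Step 3: <E> = 0.1307*0.4397/(1+0.4397) = 0.03992 eV

0.03992


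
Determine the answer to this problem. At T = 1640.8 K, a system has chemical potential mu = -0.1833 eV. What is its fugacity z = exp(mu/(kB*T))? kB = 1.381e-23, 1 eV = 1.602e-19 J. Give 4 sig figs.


Step 1: Convert mu to Joules: -0.1833*1.602e-19 = -2.936e-20 J
Step 2: kB*T = 1.381e-23*1640.8 = 2.266e-20 J
Step 3: mu/(kB*T) = -1.296
Step 4: z = exp(-1.296) = 0.2736

0.2736


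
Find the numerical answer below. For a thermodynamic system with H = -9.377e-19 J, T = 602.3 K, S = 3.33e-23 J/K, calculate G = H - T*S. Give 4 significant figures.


Step 1: T*S = 602.3 * 3.33e-23 = 2.006e-20 J
Step 2: G = H - T*S = -9.377e-19 - 2.006e-20
Step 3: G = -9.578e-19 J

-9.578e-19


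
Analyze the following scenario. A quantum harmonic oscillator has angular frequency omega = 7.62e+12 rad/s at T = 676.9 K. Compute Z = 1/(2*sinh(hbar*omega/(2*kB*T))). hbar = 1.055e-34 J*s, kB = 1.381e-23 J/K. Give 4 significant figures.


Step 1: Compute x = hbar*omega/(kB*T) = 1.055e-34*7.62e+12/(1.381e-23*676.9) = 0.086
Step 2: x/2 = 0.043
Step 3: sinh(x/2) = 0.04301
Step 4: Z = 1/(2*0.04301) = 11.62

11.62


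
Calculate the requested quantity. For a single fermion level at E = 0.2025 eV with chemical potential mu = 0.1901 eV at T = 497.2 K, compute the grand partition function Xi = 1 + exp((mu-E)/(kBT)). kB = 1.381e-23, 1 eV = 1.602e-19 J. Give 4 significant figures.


Step 1: (mu - E) = 0.1901 - 0.2025 = -0.0124 eV
Step 2: x = (mu-E)*eV/(kB*T) = -0.0124*1.602e-19/(1.381e-23*497.2) = -0.2893
Step 3: exp(x) = 0.7488
Step 4: Xi = 1 + 0.7488 = 1.749

1.749


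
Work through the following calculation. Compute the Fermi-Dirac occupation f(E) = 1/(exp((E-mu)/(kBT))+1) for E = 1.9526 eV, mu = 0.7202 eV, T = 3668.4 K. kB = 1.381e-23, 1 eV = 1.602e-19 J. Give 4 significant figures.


Step 1: (E - mu) = 1.9526 - 0.7202 = 1.232 eV
Step 2: Convert: (E-mu)*eV = 1.974e-19 J
Step 3: x = (E-mu)*eV/(kB*T) = 3.897
Step 4: f = 1/(exp(3.897)+1) = 0.0199

0.0199


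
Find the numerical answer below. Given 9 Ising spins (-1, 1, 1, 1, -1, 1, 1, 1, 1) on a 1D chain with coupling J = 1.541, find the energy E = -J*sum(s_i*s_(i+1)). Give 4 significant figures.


Step 1: Nearest-neighbor products: -1, 1, 1, -1, -1, 1, 1, 1
Step 2: Sum of products = 2
Step 3: E = -1.541 * 2 = -3.082

-3.082


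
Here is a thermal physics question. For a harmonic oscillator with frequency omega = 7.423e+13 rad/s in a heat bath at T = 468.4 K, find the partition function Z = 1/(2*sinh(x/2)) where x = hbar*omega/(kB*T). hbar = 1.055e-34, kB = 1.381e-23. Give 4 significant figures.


Step 1: Compute x = hbar*omega/(kB*T) = 1.055e-34*7.423e+13/(1.381e-23*468.4) = 1.211
Step 2: x/2 = 0.6053
Step 3: sinh(x/2) = 0.643
Step 4: Z = 1/(2*0.643) = 0.7776

0.7776


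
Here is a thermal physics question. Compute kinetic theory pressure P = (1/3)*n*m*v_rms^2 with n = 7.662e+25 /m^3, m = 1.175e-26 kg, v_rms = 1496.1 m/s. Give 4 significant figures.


Step 1: v_rms^2 = 1496.1^2 = 2.238e+06
Step 2: n*m = 7.662e+25*1.175e-26 = 0.9003
Step 3: P = (1/3)*0.9003*2.238e+06 = 6.717e+05 Pa

6.717e+05


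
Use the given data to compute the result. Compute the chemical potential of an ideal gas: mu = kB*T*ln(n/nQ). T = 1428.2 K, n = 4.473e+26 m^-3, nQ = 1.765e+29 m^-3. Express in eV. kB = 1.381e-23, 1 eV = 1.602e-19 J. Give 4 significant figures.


Step 1: n/nQ = 4.473e+26/1.765e+29 = 0.002534
Step 2: ln(n/nQ) = -5.978
Step 3: mu = kB*T*ln(n/nQ) = 1.972e-20*-5.978 = -1.179e-19 J
Step 4: Convert to eV: -1.179e-19/1.602e-19 = -0.736 eV

-0.736


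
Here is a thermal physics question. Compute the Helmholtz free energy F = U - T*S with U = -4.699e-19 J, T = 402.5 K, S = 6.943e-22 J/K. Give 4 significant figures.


Step 1: T*S = 402.5 * 6.943e-22 = 2.795e-19 J
Step 2: F = U - T*S = -4.699e-19 - 2.795e-19
Step 3: F = -7.494e-19 J

-7.494e-19


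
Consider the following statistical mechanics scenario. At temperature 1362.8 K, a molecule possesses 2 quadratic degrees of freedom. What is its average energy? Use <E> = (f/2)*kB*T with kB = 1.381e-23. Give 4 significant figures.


Step 1: f/2 = 2/2 = 1
Step 2: kB*T = 1.381e-23 * 1362.8 = 1.882e-20
Step 3: <E> = 1 * 1.882e-20 = 1.882e-20 J

1.882e-20


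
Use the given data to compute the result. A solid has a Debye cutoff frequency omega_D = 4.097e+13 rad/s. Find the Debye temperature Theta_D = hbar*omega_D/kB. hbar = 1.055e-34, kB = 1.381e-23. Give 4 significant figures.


Step 1: hbar*omega_D = 1.055e-34 * 4.097e+13 = 4.322e-21 J
Step 2: Theta_D = 4.322e-21 / 1.381e-23
Step 3: Theta_D = 313 K

313


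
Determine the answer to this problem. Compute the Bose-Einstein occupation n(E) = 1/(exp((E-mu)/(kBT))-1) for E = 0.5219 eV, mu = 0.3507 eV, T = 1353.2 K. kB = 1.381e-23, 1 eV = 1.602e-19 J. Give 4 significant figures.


Step 1: (E - mu) = 0.1712 eV
Step 2: x = (E-mu)*eV/(kB*T) = 0.1712*1.602e-19/(1.381e-23*1353.2) = 1.468
Step 3: exp(x) = 4.339
Step 4: n = 1/(exp(x)-1) = 0.2995

0.2995


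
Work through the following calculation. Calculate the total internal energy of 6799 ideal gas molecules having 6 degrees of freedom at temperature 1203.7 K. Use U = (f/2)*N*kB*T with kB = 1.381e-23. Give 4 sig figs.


Step 1: f/2 = 6/2 = 3.0
Step 2: N*kB*T = 6799*1.381e-23*1203.7 = 1.13e-16
Step 3: U = 3.0 * 1.13e-16 = 3.391e-16 J

3.391e-16


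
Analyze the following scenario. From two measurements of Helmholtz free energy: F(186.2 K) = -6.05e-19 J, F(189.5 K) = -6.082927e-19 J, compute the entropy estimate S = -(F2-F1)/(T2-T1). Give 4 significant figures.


Step 1: dF = F2 - F1 = -6.082927e-19 - (-6.05e-19) = -3.2927e-21 J
Step 2: dT = T2 - T1 = 189.5 - 186.2 = 3.3 K
Step 3: S = -dF/dT = -(-3.2927e-21)/3.3 = 9.978e-22 J/K

9.978e-22


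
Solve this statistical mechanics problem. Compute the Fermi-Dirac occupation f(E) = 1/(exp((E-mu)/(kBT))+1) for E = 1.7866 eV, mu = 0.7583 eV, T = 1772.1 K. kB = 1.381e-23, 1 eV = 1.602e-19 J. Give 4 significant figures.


Step 1: (E - mu) = 1.7866 - 0.7583 = 1.028 eV
Step 2: Convert: (E-mu)*eV = 1.647e-19 J
Step 3: x = (E-mu)*eV/(kB*T) = 6.731
Step 4: f = 1/(exp(6.731)+1) = 0.001192

0.001192


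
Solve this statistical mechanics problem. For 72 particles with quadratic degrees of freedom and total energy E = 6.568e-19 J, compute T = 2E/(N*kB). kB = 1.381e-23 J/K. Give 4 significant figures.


Step 1: Numerator = 2*E = 2*6.568e-19 = 1.314e-18 J
Step 2: Denominator = N*kB = 72*1.381e-23 = 9.943e-22
Step 3: T = 1.314e-18 / 9.943e-22 = 1321 K

1321


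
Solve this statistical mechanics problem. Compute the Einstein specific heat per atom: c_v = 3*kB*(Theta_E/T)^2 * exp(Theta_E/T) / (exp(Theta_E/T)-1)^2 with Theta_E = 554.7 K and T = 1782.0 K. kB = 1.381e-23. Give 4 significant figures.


Step 1: x = Theta_E/T = 554.7/1782.0 = 0.3113
Step 2: x^2 = 0.09689
Step 3: exp(x) = 1.365
Step 4: c_v = 3*1.381e-23*0.09689*1.365/(1.365-1)^2 = 4.11e-23

4.11e-23


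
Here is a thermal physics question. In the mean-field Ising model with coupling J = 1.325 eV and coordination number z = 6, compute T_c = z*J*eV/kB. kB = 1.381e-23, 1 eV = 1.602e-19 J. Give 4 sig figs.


Step 1: z*J = 6*1.325 = 7.95 eV
Step 2: Convert to Joules: 7.95*1.602e-19 = 1.274e-18 J
Step 3: T_c = 1.274e-18 / 1.381e-23 = 9.222e+04 K

9.222e+04


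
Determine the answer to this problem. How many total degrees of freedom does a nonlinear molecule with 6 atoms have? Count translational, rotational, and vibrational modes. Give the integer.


Step 1: Translational DOF = 3
Step 2: Rotational DOF (nonlinear) = 3
Step 3: Vibrational DOF = 3*6 - 6 = 12
Step 4: Total = 3 + 3 + 12 = 18

18


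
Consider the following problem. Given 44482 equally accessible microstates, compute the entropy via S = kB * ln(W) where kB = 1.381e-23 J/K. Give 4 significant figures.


Step 1: ln(W) = ln(44482) = 10.7
Step 2: S = kB * ln(W) = 1.381e-23 * 10.7
Step 3: S = 1.478e-22 J/K

1.478e-22


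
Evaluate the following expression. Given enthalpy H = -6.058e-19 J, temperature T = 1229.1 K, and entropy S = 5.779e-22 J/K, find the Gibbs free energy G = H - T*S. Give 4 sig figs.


Step 1: T*S = 1229.1 * 5.779e-22 = 7.103e-19 J
Step 2: G = H - T*S = -6.058e-19 - 7.103e-19
Step 3: G = -1.316e-18 J

-1.316e-18


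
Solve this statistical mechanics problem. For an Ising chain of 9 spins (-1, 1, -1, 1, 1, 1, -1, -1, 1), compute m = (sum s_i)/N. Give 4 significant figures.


Step 1: Count up spins (+1): 5, down spins (-1): 4
Step 2: Total magnetization M = 5 - 4 = 1
Step 3: m = M/N = 1/9 = 0.1111

0.1111


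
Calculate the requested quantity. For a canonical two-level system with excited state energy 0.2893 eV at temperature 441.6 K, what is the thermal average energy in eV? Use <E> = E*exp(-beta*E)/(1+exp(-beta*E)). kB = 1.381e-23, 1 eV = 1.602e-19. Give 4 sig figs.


Step 1: beta*E = 0.2893*1.602e-19/(1.381e-23*441.6) = 7.6
Step 2: exp(-beta*E) = 0.0005007
Step 3: <E> = 0.2893*0.0005007/(1+0.0005007) = 0.0001448 eV

0.0001448


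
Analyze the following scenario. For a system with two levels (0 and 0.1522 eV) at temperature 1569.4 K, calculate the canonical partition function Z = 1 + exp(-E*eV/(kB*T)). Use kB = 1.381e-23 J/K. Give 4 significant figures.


Step 1: Compute beta*E = E*eV/(kB*T) = 0.1522*1.602e-19/(1.381e-23*1569.4) = 1.125
Step 2: exp(-beta*E) = exp(-1.125) = 0.3247
Step 3: Z = 1 + 0.3247 = 1.325

1.325


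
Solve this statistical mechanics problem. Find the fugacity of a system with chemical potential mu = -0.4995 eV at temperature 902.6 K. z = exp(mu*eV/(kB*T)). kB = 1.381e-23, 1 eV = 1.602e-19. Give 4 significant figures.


Step 1: Convert mu to Joules: -0.4995*1.602e-19 = -8.002e-20 J
Step 2: kB*T = 1.381e-23*902.6 = 1.246e-20 J
Step 3: mu/(kB*T) = -6.42
Step 4: z = exp(-6.42) = 0.001629

0.001629


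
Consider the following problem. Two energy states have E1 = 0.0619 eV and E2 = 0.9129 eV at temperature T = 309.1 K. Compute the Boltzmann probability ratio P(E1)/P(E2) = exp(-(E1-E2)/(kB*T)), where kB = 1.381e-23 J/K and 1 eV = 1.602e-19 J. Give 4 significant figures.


Step 1: Compute energy difference dE = E1 - E2 = 0.0619 - 0.9129 = -0.851 eV
Step 2: Convert to Joules: dE_J = -0.851 * 1.602e-19 = -1.363e-19 J
Step 3: Compute exponent = -dE_J / (kB * T) = -(-1.363e-19) / (1.381e-23 * 309.1) = 31.94
Step 4: P(E1)/P(E2) = exp(31.94) = 7.417e+13

7.417e+13


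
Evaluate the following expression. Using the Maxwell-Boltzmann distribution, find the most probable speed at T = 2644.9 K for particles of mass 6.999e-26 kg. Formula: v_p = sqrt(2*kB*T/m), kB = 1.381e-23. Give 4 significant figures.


Step 1: Numerator = 2*kB*T = 2*1.381e-23*2644.9 = 7.305e-20
Step 2: Ratio = 7.305e-20 / 6.999e-26 = 1.044e+06
Step 3: v_p = sqrt(1.044e+06) = 1022 m/s

1022


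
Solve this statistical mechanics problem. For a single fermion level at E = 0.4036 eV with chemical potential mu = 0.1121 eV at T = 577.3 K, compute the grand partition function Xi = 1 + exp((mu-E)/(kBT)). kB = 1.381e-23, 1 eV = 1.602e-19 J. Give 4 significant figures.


Step 1: (mu - E) = 0.1121 - 0.4036 = -0.2915 eV
Step 2: x = (mu-E)*eV/(kB*T) = -0.2915*1.602e-19/(1.381e-23*577.3) = -5.857
Step 3: exp(x) = 0.002859
Step 4: Xi = 1 + 0.002859 = 1.003

1.003


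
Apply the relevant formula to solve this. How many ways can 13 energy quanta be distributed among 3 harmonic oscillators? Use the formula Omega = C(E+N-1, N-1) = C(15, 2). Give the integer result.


Step 1: Use binomial coefficient C(15, 2)
Step 2: Numerator = 15! / 13!
Step 3: Denominator = 2!
Step 4: Omega = 105

105


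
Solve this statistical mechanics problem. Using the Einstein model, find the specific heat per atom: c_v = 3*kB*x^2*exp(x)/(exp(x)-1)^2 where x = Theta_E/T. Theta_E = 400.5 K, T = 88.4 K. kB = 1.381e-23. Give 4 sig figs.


Step 1: x = Theta_E/T = 400.5/88.4 = 4.531
Step 2: x^2 = 20.53
Step 3: exp(x) = 92.81
Step 4: c_v = 3*1.381e-23*20.53*92.81/(92.81-1)^2 = 9.363e-24

9.363e-24


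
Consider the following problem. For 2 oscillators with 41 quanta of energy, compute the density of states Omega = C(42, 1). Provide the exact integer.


Step 1: Use binomial coefficient C(42, 1)
Step 2: Numerator = 42! / 41!
Step 3: Denominator = 1!
Step 4: Omega = 42

42


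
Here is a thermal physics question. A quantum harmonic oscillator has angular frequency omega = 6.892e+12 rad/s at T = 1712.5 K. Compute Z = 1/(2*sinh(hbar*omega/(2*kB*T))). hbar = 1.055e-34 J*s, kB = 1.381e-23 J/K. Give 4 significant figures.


Step 1: Compute x = hbar*omega/(kB*T) = 1.055e-34*6.892e+12/(1.381e-23*1712.5) = 0.03074
Step 2: x/2 = 0.01537
Step 3: sinh(x/2) = 0.01537
Step 4: Z = 1/(2*0.01537) = 32.52

32.52


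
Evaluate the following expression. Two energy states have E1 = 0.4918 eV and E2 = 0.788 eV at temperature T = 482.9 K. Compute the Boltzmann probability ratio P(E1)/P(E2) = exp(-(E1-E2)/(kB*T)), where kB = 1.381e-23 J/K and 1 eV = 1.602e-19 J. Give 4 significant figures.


Step 1: Compute energy difference dE = E1 - E2 = 0.4918 - 0.788 = -0.2962 eV
Step 2: Convert to Joules: dE_J = -0.2962 * 1.602e-19 = -4.745e-20 J
Step 3: Compute exponent = -dE_J / (kB * T) = -(-4.745e-20) / (1.381e-23 * 482.9) = 7.115
Step 4: P(E1)/P(E2) = exp(7.115) = 1231

1231


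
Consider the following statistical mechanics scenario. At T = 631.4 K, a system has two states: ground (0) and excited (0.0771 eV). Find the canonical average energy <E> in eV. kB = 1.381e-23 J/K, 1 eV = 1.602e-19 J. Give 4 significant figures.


Step 1: beta*E = 0.0771*1.602e-19/(1.381e-23*631.4) = 1.417
Step 2: exp(-beta*E) = 0.2426
Step 3: <E> = 0.0771*0.2426/(1+0.2426) = 0.01505 eV

0.01505


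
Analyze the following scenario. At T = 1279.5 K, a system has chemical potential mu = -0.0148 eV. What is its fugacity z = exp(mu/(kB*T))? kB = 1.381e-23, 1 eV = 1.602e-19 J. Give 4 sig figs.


Step 1: Convert mu to Joules: -0.0148*1.602e-19 = -2.371e-21 J
Step 2: kB*T = 1.381e-23*1279.5 = 1.767e-20 J
Step 3: mu/(kB*T) = -0.1342
Step 4: z = exp(-0.1342) = 0.8744

0.8744


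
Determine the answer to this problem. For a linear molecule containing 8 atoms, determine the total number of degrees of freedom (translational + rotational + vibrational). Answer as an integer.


Step 1: Translational DOF = 3
Step 2: Rotational DOF (linear) = 2
Step 3: Vibrational DOF = 3*8 - 5 = 19
Step 4: Total = 3 + 2 + 19 = 24

24


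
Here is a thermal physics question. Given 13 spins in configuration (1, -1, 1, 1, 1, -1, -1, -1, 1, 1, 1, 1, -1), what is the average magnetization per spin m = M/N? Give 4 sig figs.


Step 1: Count up spins (+1): 8, down spins (-1): 5
Step 2: Total magnetization M = 8 - 5 = 3
Step 3: m = M/N = 3/13 = 0.2308

0.2308


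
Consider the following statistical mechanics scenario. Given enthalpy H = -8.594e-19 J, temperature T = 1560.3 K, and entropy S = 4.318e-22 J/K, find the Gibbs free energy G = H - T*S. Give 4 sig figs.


Step 1: T*S = 1560.3 * 4.318e-22 = 6.737e-19 J
Step 2: G = H - T*S = -8.594e-19 - 6.737e-19
Step 3: G = -1.533e-18 J

-1.533e-18


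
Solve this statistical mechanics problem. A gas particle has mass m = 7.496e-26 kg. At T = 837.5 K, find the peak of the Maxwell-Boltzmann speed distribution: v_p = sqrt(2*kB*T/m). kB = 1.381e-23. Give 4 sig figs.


Step 1: Numerator = 2*kB*T = 2*1.381e-23*837.5 = 2.313e-20
Step 2: Ratio = 2.313e-20 / 7.496e-26 = 3.086e+05
Step 3: v_p = sqrt(3.086e+05) = 555.5 m/s

555.5


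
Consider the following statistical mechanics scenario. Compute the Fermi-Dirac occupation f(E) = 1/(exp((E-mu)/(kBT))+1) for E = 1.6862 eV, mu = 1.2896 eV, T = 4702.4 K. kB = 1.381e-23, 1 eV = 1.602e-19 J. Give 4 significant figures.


Step 1: (E - mu) = 1.6862 - 1.2896 = 0.3966 eV
Step 2: Convert: (E-mu)*eV = 6.354e-20 J
Step 3: x = (E-mu)*eV/(kB*T) = 0.9784
Step 4: f = 1/(exp(0.9784)+1) = 0.2732

0.2732


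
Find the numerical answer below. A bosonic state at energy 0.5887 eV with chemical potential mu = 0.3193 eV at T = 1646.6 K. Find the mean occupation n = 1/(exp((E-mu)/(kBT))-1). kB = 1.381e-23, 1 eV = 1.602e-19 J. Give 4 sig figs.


Step 1: (E - mu) = 0.2694 eV
Step 2: x = (E-mu)*eV/(kB*T) = 0.2694*1.602e-19/(1.381e-23*1646.6) = 1.898
Step 3: exp(x) = 6.672
Step 4: n = 1/(exp(x)-1) = 0.1763

0.1763


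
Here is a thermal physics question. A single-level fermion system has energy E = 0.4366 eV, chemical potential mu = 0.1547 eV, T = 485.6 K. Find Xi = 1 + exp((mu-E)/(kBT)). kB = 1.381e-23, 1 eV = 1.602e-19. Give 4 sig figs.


Step 1: (mu - E) = 0.1547 - 0.4366 = -0.2819 eV
Step 2: x = (mu-E)*eV/(kB*T) = -0.2819*1.602e-19/(1.381e-23*485.6) = -6.734
Step 3: exp(x) = 0.00119
Step 4: Xi = 1 + 0.00119 = 1.001

1.001


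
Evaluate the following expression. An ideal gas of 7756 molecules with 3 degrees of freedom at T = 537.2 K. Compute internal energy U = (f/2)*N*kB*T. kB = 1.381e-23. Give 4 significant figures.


Step 1: f/2 = 3/2 = 1.5
Step 2: N*kB*T = 7756*1.381e-23*537.2 = 5.754e-17
Step 3: U = 1.5 * 5.754e-17 = 8.631e-17 J

8.631e-17


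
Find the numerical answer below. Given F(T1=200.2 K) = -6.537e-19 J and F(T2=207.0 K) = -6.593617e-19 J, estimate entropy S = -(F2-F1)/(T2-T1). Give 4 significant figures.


Step 1: dF = F2 - F1 = -6.593617e-19 - (-6.537e-19) = -5.6617e-21 J
Step 2: dT = T2 - T1 = 207.0 - 200.2 = 6.8 K
Step 3: S = -dF/dT = -(-5.6617e-21)/6.8 = 8.326e-22 J/K

8.326e-22


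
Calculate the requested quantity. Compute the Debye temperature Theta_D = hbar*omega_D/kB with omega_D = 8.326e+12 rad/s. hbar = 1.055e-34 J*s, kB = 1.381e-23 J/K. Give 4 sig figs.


Step 1: hbar*omega_D = 1.055e-34 * 8.326e+12 = 8.784e-22 J
Step 2: Theta_D = 8.784e-22 / 1.381e-23
Step 3: Theta_D = 63.61 K

63.61


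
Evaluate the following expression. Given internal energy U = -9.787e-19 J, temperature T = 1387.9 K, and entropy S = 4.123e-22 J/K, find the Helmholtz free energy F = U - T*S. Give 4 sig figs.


Step 1: T*S = 1387.9 * 4.123e-22 = 5.722e-19 J
Step 2: F = U - T*S = -9.787e-19 - 5.722e-19
Step 3: F = -1.551e-18 J

-1.551e-18


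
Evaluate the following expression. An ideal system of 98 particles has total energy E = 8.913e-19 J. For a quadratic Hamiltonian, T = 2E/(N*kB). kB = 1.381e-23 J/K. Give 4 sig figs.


Step 1: Numerator = 2*E = 2*8.913e-19 = 1.783e-18 J
Step 2: Denominator = N*kB = 98*1.381e-23 = 1.353e-21
Step 3: T = 1.783e-18 / 1.353e-21 = 1317 K

1317


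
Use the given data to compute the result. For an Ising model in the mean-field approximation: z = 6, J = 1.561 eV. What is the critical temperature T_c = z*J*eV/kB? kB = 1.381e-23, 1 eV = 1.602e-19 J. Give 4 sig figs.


Step 1: z*J = 6*1.561 = 9.366 eV
Step 2: Convert to Joules: 9.366*1.602e-19 = 1.5e-18 J
Step 3: T_c = 1.5e-18 / 1.381e-23 = 1.086e+05 K

1.086e+05


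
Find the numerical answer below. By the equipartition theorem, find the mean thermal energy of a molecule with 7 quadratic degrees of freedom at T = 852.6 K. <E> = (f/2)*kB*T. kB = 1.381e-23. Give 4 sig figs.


Step 1: f/2 = 7/2 = 3.5
Step 2: kB*T = 1.381e-23 * 852.6 = 1.177e-20
Step 3: <E> = 3.5 * 1.177e-20 = 4.121e-20 J

4.121e-20


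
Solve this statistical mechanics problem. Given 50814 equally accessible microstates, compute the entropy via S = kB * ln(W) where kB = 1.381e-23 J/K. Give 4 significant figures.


Step 1: ln(W) = ln(50814) = 10.84
Step 2: S = kB * ln(W) = 1.381e-23 * 10.84
Step 3: S = 1.496e-22 J/K

1.496e-22


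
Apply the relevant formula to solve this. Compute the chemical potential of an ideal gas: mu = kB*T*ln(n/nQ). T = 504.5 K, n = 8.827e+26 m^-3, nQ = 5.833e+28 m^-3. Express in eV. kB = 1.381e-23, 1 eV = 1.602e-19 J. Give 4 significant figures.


Step 1: n/nQ = 8.827e+26/5.833e+28 = 0.01513
Step 2: ln(n/nQ) = -4.191
Step 3: mu = kB*T*ln(n/nQ) = 6.967e-21*-4.191 = -2.92e-20 J
Step 4: Convert to eV: -2.92e-20/1.602e-19 = -0.1823 eV

-0.1823


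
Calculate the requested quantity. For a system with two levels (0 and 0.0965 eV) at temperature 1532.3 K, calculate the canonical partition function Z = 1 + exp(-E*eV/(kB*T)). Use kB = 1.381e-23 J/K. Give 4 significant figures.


Step 1: Compute beta*E = E*eV/(kB*T) = 0.0965*1.602e-19/(1.381e-23*1532.3) = 0.7306
Step 2: exp(-beta*E) = exp(-0.7306) = 0.4816
Step 3: Z = 1 + 0.4816 = 1.482

1.482


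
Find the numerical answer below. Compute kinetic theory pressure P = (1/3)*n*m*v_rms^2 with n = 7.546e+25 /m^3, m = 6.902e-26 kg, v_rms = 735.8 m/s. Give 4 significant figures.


Step 1: v_rms^2 = 735.8^2 = 5.414e+05
Step 2: n*m = 7.546e+25*6.902e-26 = 5.208
Step 3: P = (1/3)*5.208*5.414e+05 = 9.399e+05 Pa

9.399e+05


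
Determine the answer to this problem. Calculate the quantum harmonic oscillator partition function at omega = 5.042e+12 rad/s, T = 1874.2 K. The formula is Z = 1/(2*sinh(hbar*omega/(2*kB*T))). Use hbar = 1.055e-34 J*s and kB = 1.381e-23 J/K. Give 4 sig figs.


Step 1: Compute x = hbar*omega/(kB*T) = 1.055e-34*5.042e+12/(1.381e-23*1874.2) = 0.02055
Step 2: x/2 = 0.01028
Step 3: sinh(x/2) = 0.01028
Step 4: Z = 1/(2*0.01028) = 48.66

48.66


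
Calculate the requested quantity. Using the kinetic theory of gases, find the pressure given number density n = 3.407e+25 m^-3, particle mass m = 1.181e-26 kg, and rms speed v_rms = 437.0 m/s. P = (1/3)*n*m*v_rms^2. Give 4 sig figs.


Step 1: v_rms^2 = 437.0^2 = 1.91e+05
Step 2: n*m = 3.407e+25*1.181e-26 = 0.4024
Step 3: P = (1/3)*0.4024*1.91e+05 = 2.561e+04 Pa

2.561e+04


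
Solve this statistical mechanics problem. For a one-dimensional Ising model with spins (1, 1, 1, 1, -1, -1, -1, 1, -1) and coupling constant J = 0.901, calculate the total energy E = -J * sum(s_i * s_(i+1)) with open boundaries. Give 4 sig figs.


Step 1: Nearest-neighbor products: 1, 1, 1, -1, 1, 1, -1, -1
Step 2: Sum of products = 2
Step 3: E = -0.901 * 2 = -1.802

-1.802


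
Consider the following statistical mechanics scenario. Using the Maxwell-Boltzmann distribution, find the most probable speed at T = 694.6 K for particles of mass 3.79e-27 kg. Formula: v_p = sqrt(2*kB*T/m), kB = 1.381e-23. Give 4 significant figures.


Step 1: Numerator = 2*kB*T = 2*1.381e-23*694.6 = 1.918e-20
Step 2: Ratio = 1.918e-20 / 3.79e-27 = 5.062e+06
Step 3: v_p = sqrt(5.062e+06) = 2250 m/s

2250


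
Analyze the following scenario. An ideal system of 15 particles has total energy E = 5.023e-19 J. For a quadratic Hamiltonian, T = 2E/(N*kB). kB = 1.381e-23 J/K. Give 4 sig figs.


Step 1: Numerator = 2*E = 2*5.023e-19 = 1.005e-18 J
Step 2: Denominator = N*kB = 15*1.381e-23 = 2.071e-22
Step 3: T = 1.005e-18 / 2.071e-22 = 4850 K

4850


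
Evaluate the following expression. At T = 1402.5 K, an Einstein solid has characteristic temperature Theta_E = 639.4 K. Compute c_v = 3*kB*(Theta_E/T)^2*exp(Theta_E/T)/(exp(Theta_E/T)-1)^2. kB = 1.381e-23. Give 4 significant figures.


Step 1: x = Theta_E/T = 639.4/1402.5 = 0.4559
Step 2: x^2 = 0.2078
Step 3: exp(x) = 1.578
Step 4: c_v = 3*1.381e-23*0.2078*1.578/(1.578-1)^2 = 4.072e-23

4.072e-23


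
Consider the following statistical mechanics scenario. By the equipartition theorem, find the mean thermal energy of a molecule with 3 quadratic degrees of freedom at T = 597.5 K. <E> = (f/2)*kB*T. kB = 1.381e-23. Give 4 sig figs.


Step 1: f/2 = 3/2 = 1.5
Step 2: kB*T = 1.381e-23 * 597.5 = 8.251e-21
Step 3: <E> = 1.5 * 8.251e-21 = 1.238e-20 J

1.238e-20


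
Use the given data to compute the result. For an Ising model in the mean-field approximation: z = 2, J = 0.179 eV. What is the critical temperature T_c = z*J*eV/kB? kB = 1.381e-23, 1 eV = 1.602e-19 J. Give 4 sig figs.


Step 1: z*J = 2*0.179 = 0.358 eV
Step 2: Convert to Joules: 0.358*1.602e-19 = 5.735e-20 J
Step 3: T_c = 5.735e-20 / 1.381e-23 = 4153 K

4153


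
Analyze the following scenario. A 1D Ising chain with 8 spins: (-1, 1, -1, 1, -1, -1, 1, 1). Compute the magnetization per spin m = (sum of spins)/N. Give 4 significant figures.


Step 1: Count up spins (+1): 4, down spins (-1): 4
Step 2: Total magnetization M = 4 - 4 = 0
Step 3: m = M/N = 0/8 = 0

0


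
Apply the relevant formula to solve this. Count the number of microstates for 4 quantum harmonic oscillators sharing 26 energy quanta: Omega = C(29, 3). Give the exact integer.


Step 1: Use binomial coefficient C(29, 3)
Step 2: Numerator = 29! / 26!
Step 3: Denominator = 3!
Step 4: Omega = 3654

3654


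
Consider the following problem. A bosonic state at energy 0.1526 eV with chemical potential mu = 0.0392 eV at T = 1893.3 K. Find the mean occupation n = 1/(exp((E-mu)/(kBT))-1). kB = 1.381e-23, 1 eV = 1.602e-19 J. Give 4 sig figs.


Step 1: (E - mu) = 0.1134 eV
Step 2: x = (E-mu)*eV/(kB*T) = 0.1134*1.602e-19/(1.381e-23*1893.3) = 0.6948
Step 3: exp(x) = 2.003
Step 4: n = 1/(exp(x)-1) = 0.9967

0.9967


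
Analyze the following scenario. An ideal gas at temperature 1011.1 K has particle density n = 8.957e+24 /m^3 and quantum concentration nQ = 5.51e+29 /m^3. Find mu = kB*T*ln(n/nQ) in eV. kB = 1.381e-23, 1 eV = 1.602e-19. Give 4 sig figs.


Step 1: n/nQ = 8.957e+24/5.51e+29 = 1.626e-05
Step 2: ln(n/nQ) = -11.03
Step 3: mu = kB*T*ln(n/nQ) = 1.396e-20*-11.03 = -1.54e-19 J
Step 4: Convert to eV: -1.54e-19/1.602e-19 = -0.9611 eV

-0.9611


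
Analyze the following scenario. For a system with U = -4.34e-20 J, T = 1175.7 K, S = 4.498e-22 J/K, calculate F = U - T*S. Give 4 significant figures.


Step 1: T*S = 1175.7 * 4.498e-22 = 5.288e-19 J
Step 2: F = U - T*S = -4.34e-20 - 5.288e-19
Step 3: F = -5.722e-19 J

-5.722e-19


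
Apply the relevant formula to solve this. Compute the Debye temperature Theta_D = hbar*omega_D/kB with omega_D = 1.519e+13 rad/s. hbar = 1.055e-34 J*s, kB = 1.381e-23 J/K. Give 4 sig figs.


Step 1: hbar*omega_D = 1.055e-34 * 1.519e+13 = 1.603e-21 J
Step 2: Theta_D = 1.603e-21 / 1.381e-23
Step 3: Theta_D = 116 K

116


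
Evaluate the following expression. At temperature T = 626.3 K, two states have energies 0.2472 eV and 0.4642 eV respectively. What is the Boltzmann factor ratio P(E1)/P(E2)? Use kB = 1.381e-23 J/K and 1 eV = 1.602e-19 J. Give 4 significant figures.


Step 1: Compute energy difference dE = E1 - E2 = 0.2472 - 0.4642 = -0.217 eV
Step 2: Convert to Joules: dE_J = -0.217 * 1.602e-19 = -3.476e-20 J
Step 3: Compute exponent = -dE_J / (kB * T) = -(-3.476e-20) / (1.381e-23 * 626.3) = 4.019
Step 4: P(E1)/P(E2) = exp(4.019) = 55.66

55.66
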